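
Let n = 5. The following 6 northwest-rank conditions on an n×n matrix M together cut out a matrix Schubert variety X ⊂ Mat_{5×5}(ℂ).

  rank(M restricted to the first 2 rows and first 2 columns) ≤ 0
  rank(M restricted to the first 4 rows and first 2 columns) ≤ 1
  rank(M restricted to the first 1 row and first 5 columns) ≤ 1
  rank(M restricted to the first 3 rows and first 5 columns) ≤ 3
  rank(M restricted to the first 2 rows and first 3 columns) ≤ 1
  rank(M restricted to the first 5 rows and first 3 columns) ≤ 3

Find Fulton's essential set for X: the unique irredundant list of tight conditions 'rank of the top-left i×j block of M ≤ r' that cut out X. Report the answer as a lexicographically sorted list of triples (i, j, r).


The tightest implied rank at each (i,j), from the 6 conditions:

  i=1: 0  0  1  1  1
  i=2: 0  0  1  2  2
  i=3: 1  1  2  3  3
  i=4: 1  1  2  3  4
  i=5: 1  2  3  4  5

hence w(1..5) = (3, 4, 1, 5, 2).

D(w) has 5 cells with 2 SE-corners; essential set:

[(2, 2, 0), (4, 2, 1)]


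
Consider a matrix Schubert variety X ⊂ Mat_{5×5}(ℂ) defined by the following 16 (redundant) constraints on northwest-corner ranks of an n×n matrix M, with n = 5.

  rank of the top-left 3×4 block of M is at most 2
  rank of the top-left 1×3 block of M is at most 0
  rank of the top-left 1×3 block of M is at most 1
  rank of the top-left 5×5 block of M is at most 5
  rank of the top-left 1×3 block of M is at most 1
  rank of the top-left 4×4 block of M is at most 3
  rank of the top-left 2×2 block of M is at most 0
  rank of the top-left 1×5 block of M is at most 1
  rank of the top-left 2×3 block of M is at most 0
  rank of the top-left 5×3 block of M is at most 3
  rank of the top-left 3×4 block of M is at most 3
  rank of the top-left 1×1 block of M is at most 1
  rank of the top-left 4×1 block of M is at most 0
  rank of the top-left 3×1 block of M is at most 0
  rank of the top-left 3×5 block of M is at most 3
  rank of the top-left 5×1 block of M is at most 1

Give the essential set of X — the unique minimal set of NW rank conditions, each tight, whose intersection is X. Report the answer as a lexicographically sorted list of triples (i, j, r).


Propagating the 16 rank bounds to every northwest block:

  0, 0, 0, 1, 1
  0, 0, 0, 1, 2
  0, 1, 1, 2, 3
  0, 1, 2, 3, 4
  1, 2, 3, 4, 5

giving w = (4, 5, 2, 3, 1) via Δ²R.

|D(w)|=8, |Ess(w)|=2:

[(2, 3, 0), (4, 1, 0)]


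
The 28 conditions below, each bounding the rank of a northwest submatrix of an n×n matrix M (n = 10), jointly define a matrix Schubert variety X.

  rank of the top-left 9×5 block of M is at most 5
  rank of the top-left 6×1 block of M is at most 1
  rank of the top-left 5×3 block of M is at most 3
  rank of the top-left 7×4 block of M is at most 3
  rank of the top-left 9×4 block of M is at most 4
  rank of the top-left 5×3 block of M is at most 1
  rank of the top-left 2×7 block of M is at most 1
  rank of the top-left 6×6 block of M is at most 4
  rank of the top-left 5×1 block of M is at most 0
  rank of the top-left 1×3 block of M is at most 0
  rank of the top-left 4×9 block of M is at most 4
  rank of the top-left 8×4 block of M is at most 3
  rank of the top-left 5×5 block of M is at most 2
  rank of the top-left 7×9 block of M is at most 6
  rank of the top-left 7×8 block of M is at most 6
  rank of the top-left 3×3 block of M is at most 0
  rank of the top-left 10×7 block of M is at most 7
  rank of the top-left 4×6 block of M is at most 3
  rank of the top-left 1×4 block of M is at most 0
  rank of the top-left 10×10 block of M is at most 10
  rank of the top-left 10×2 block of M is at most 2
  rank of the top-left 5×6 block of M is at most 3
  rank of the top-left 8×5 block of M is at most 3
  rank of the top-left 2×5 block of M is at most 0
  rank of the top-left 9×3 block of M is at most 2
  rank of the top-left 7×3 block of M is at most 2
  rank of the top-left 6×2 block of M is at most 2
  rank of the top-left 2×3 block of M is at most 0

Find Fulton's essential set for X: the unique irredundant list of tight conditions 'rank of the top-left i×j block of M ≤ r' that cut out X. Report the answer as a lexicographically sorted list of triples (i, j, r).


Computing R[i][j] = min implied NW-rank bound (n=10, 28 conditions):

  i=1: 0, 0, 0, 0, 0, 1, 1, 1, 1, 1
  i=2: 0, 0, 0, 0, 0, 1, 1, 2, 2, 2
  i=3: 0, 0, 0, 1, 1, 2, 2, 3, 3, 3
  i=4: 0, 1, 1, 2, 2, 3, 3, 4, 4, 4
  i=5: 0, 1, 1, 2, 2, 3, 4, 5, 5, 5
  i=6: 1, 2, 2, 3, 3, 4, 5, 6, 6, 6
  i=7: 1, 2, 2, 3, 3, 4, 5, 6, 6, 7
  i=8: 1, 2, 2, 3, 3, 4, 5, 6, 7, 8
  i=9: 1, 2, 2, 3, 4, 5, 6, 7, 8, 9
  i=10: 1, 2, 3, 4, 5, 6, 7, 8, 9, 10

second differences of R give the permutation w = (6, 8, 4, 2, 7, 1, 10, 9, 5, 3).

|D(w)|=24, |Ess(w)|=9:

[(2, 5, 0), (2, 7, 1), (3, 3, 0), (5, 1, 0), (5, 3, 1), (5, 5, 2), (7, 9, 6), (8, 5, 3), (9, 3, 2)]


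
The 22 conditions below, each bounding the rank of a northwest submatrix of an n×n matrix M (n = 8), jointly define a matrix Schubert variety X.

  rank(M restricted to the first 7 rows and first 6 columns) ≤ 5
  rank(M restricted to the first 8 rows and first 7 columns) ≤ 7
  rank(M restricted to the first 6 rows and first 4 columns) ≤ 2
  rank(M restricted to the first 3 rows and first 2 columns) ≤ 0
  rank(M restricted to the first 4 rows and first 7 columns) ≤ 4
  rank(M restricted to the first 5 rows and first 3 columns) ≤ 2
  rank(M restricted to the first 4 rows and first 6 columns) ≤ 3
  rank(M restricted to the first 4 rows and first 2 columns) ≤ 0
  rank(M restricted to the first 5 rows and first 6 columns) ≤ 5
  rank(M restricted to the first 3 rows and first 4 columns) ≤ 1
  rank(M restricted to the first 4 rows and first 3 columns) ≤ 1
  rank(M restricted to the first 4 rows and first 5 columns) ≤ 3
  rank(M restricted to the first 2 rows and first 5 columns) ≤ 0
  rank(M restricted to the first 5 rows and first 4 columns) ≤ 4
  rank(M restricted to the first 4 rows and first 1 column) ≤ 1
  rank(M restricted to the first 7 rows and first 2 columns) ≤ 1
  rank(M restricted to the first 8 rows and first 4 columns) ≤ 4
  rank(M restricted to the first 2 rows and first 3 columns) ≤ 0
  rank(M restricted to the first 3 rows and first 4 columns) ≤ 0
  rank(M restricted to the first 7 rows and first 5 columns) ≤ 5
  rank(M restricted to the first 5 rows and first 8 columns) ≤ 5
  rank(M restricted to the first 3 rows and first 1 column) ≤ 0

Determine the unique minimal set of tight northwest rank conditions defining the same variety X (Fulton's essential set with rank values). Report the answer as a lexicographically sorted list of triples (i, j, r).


Reconstructing r_w from the 22 given conditions:

  row 1: 0, 0, 0, 0, 0, 1, 1, 1
  row 2: 0, 0, 0, 0, 0, 1, 2, 2
  row 3: 0, 0, 0, 0, 1, 2, 3, 3
  row 4: 0, 0, 1, 1, 2, 3, 4, 4
  row 5: 1, 1, 2, 2, 3, 4, 5, 5
  row 6: 1, 1, 2, 2, 3, 4, 5, 6
  row 7: 1, 1, 2, 3, 4, 5, 6, 7
  row 8: 1, 2, 3, 4, 5, 6, 7, 8

the unique w with this rank table is (6, 7, 5, 3, 1, 8, 4, 2).

Rothe diagram D(w) (19 cells), 5 SE-corners (essential conditions):

[(2, 5, 0), (3, 4, 0), (4, 2, 0), (6, 4, 2), (7, 2, 1)]


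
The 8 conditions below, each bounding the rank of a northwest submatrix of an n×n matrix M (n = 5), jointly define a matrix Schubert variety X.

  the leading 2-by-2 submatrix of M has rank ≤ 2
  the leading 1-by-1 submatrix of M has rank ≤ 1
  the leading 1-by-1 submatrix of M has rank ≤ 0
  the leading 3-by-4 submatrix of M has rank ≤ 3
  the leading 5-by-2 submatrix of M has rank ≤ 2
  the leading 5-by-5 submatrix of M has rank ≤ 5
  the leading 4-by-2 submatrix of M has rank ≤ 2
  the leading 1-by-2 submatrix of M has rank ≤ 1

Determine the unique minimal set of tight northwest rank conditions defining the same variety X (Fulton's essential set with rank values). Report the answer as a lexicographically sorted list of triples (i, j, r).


Propagating the 8 rank bounds to every northwest block:

  i=1: 0, 1, 1, 1, 1
  i=2: 1, 2, 2, 2, 2
  i=3: 1, 2, 3, 3, 3
  i=4: 1, 2, 3, 4, 4
  i=5: 1, 2, 3, 4, 5

giving w = (2, 1, 3, 4, 5) via Δ²R.

|D(w)|=1, |Ess(w)|=1:

[(1, 1, 0)]


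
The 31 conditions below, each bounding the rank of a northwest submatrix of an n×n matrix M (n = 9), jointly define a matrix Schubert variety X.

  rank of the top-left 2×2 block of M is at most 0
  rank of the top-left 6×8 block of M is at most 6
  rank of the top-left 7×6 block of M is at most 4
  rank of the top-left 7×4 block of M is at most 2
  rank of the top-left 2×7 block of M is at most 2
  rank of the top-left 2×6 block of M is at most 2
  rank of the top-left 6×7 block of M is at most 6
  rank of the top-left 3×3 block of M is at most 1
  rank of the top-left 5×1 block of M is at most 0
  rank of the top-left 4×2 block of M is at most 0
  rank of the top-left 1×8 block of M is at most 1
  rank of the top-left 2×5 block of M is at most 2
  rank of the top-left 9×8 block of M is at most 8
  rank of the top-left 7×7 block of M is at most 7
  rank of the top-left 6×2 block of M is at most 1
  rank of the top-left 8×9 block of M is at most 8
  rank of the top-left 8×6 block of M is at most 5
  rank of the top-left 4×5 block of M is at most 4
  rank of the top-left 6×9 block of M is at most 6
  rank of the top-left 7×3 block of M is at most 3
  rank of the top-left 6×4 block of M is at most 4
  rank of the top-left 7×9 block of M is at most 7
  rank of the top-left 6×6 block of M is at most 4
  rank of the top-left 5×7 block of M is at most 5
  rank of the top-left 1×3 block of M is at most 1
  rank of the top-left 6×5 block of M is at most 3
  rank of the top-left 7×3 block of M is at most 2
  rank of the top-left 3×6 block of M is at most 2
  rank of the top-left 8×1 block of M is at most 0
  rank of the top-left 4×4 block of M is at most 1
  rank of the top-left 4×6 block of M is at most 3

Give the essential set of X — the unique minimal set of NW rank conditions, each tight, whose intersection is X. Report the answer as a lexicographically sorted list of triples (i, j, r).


The tightest implied rank at each (i,j), from the 31 conditions:

  R[1]: 0 | 0 | 1 | 1 | 1 | 1 | 1 | 1 | 1
  R[2]: 0 | 0 | 1 | 1 | 2 | 2 | 2 | 2 | 2
  R[3]: 0 | 0 | 1 | 1 | 2 | 2 | 3 | 3 | 3
  R[4]: 0 | 0 | 1 | 1 | 2 | 3 | 4 | 4 | 4
  R[5]: 0 | 1 | 2 | 2 | 3 | 4 | 5 | 5 | 5
  R[6]: 0 | 1 | 2 | 2 | 3 | 4 | 5 | 6 | 6
  R[7]: 0 | 1 | 2 | 2 | 3 | 4 | 5 | 6 | 7
  R[8]: 0 | 1 | 2 | 3 | 4 | 5 | 6 | 7 | 8
  R[9]: 1 | 2 | 3 | 4 | 5 | 6 | 7 | 8 | 9

reading off 1-entries of Δ²R: w = (3, 5, 7, 6, 2, 8, 9, 4, 1).

D(w) has 18 cells with 5 SE-corners; essential set:

[(3, 6, 2), (4, 2, 0), (4, 4, 1), (7, 4, 2), (8, 1, 0)]


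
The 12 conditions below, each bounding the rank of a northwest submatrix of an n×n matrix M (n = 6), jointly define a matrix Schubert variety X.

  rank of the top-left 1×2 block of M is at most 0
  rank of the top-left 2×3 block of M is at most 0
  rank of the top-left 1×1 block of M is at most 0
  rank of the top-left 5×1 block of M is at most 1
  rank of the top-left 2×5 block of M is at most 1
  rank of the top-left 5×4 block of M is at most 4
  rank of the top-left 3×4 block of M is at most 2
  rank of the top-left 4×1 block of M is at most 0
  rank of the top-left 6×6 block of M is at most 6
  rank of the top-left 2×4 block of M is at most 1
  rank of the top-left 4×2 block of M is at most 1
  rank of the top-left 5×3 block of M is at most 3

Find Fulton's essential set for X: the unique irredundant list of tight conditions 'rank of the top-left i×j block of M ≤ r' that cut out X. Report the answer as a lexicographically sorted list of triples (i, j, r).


Rank table r_w(6×6) implied by the 12 constraints:

  0 | 0 | 0 | 1 | 1 | 1
  0 | 0 | 0 | 1 | 1 | 2
  0 | 1 | 1 | 2 | 2 | 3
  0 | 1 | 2 | 3 | 3 | 4
  1 | 2 | 3 | 4 | 4 | 5
  1 | 2 | 3 | 4 | 5 | 6

so w = (4, 6, 2, 3, 1, 5).

3 SE-corners of the 9-cell Rothe diagram give Ess(w):

[(2, 3, 0), (2, 5, 1), (4, 1, 0)]


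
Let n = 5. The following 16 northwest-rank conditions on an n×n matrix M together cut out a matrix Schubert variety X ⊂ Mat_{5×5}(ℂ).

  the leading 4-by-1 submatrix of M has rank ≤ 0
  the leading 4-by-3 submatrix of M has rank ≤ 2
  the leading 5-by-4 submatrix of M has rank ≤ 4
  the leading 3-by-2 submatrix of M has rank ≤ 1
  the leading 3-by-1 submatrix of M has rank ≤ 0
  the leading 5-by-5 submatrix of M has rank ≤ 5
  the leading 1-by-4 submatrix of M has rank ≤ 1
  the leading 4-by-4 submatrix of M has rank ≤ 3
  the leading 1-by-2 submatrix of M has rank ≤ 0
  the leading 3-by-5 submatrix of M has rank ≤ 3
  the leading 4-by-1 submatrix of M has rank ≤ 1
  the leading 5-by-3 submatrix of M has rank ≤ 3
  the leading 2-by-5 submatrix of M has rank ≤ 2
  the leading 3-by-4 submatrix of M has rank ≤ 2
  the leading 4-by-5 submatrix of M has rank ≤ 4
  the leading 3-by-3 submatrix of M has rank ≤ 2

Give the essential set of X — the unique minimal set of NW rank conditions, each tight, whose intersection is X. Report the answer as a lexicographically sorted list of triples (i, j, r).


Rank table r_w(5×5) implied by the 16 constraints:

  row 1: 0 0 1 1 1
  row 2: 0 1 2 2 2
  row 3: 0 1 2 2 3
  row 4: 0 1 2 3 4
  row 5: 1 2 3 4 5

hence w(1..5) = (3, 2, 5, 4, 1).

Rothe diagram D(w) (6 cells), 3 SE-corners (essential conditions):

[(1, 2, 0), (3, 4, 2), (4, 1, 0)]


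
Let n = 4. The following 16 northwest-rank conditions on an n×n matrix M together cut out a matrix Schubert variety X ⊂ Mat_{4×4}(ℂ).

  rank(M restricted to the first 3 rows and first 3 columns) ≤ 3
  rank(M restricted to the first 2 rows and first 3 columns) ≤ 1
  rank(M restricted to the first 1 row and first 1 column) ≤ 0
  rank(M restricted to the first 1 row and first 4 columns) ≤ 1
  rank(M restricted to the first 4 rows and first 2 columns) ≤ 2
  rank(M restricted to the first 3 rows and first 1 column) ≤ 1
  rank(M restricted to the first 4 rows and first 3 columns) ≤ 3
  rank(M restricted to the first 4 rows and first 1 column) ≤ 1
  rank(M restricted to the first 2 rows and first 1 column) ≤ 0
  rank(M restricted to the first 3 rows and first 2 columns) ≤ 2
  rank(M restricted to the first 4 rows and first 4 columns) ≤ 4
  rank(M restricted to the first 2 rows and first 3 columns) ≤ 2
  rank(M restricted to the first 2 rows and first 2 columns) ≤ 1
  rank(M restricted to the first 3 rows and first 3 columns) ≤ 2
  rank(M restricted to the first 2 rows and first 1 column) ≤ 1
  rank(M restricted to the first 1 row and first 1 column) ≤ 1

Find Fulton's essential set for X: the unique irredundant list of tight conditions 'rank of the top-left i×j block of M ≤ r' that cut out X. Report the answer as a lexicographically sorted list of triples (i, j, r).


Computing R[i][j] = min implied NW-rank bound (n=4, 16 conditions):

  row 1: 0  1  1  1
  row 2: 0  1  1  2
  row 3: 1  2  2  3
  row 4: 1  2  3  4

hence w(1..4) = (2, 4, 1, 3).

2 SE-corners of the 3-cell Rothe diagram give Ess(w):

[(2, 1, 0), (2, 3, 1)]


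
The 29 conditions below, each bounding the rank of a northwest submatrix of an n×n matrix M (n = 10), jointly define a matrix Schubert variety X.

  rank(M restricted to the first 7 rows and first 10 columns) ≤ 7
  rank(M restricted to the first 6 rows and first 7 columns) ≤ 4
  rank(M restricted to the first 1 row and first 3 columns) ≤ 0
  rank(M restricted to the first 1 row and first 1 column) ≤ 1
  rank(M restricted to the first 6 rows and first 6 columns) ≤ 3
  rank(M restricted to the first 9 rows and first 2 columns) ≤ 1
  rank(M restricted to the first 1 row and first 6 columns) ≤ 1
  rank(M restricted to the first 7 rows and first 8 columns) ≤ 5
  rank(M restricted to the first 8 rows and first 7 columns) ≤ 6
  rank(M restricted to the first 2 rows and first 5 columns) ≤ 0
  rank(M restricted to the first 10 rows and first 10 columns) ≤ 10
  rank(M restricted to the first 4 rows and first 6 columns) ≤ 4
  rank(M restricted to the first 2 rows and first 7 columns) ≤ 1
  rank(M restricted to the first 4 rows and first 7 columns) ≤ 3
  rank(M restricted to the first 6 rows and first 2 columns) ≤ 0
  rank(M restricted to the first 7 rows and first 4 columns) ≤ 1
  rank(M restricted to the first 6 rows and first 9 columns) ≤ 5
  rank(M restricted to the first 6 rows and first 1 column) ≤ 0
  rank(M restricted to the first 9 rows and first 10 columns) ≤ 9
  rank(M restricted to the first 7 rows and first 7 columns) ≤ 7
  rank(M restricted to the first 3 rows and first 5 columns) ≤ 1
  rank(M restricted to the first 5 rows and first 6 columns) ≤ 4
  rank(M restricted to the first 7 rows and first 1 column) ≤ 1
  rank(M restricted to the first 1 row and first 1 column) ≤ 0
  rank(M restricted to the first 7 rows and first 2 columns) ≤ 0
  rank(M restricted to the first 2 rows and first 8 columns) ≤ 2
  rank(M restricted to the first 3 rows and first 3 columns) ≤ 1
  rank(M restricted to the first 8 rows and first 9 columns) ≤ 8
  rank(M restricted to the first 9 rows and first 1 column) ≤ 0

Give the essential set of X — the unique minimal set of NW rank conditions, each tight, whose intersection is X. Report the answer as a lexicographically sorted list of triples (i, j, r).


Rank table r_w(10×10) implied by the 29 constraints:

  i=1: 0 0 0 0 0 1 1 1 1 1
  i=2: 0 0 0 0 0 1 1 2 2 2
  i=3: 0 0 1 1 1 2 2 3 3 3
  i=4: 0 0 1 1 2 3 3 4 4 4
  i=5: 0 0 1 1 2 3 4 5 5 5
  i=6: 0 0 1 1 2 3 4 5 5 6
  i=7: 0 0 1 1 2 3 4 5 6 7
  i=8: 0 1 2 2 3 4 5 6 7 8
  i=9: 0 1 2 3 4 5 6 7 8 9
  i=10: 1 2 3 4 5 6 7 8 9 10

second differences of R give the permutation w = (6, 8, 3, 5, 7, 10, 9, 2, 4, 1).

6 SE-corners of the 28-cell Rothe diagram give Ess(w):

[(2, 5, 0), (2, 7, 1), (6, 9, 5), (7, 2, 0), (7, 4, 1), (9, 1, 0)]


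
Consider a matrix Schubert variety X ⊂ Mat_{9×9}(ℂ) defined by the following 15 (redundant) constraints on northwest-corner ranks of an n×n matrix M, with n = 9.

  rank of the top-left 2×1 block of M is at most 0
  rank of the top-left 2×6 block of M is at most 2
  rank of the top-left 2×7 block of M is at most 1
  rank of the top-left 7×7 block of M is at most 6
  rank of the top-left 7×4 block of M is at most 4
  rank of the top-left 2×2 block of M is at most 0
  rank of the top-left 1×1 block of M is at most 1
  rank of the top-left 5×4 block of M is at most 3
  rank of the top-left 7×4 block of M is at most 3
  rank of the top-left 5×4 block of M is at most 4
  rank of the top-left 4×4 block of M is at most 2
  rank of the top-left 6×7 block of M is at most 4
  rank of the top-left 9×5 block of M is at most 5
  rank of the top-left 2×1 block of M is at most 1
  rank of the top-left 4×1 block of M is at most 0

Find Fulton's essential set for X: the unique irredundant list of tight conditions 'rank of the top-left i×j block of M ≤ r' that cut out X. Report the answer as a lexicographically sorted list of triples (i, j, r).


Rank table r_w(9×9) implied by the 15 constraints:

  i=1: 0 0 1 1 1 1 1 1 1
  i=2: 0 0 1 1 1 1 1 2 2
  i=3: 0 1 2 2 2 2 2 3 3
  i=4: 0 1 2 2 3 3 3 4 4
  i=5: 1 2 3 3 4 4 4 5 5
  i=6: 1 2 3 3 4 4 4 5 6
  i=7: 1 2 3 3 4 5 5 6 7
  i=8: 1 2 3 4 5 6 6 7 8
  i=9: 1 2 3 4 5 6 7 8 9

reading off 1-entries of Δ²R: w = (3, 8, 2, 5, 1, 9, 6, 4, 7).

Rothe diagram D(w) (15 cells), 6 SE-corners (essential conditions):

[(2, 2, 0), (2, 7, 1), (4, 1, 0), (4, 4, 2), (6, 7, 4), (7, 4, 3)]


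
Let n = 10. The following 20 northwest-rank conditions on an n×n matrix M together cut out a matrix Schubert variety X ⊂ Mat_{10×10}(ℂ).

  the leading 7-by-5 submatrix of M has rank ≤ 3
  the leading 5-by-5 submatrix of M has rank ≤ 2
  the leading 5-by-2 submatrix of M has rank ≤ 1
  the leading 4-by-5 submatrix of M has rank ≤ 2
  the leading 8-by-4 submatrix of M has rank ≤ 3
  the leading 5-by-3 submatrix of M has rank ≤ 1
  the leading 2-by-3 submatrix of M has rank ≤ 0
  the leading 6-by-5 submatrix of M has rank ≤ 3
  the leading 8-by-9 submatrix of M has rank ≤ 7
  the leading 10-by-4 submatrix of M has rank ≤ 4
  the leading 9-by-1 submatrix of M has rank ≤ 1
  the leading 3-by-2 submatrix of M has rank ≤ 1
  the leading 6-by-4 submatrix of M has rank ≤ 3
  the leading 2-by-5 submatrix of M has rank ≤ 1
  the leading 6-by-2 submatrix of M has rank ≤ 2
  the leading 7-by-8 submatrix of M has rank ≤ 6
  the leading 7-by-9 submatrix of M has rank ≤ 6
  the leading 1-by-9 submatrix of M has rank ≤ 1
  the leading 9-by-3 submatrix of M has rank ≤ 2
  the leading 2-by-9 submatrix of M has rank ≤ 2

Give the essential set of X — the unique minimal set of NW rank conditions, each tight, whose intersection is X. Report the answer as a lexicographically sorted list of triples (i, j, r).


Reconstructing r_w from the 20 given conditions:

  row 1: 0 | 0 | 0 | 1 | 1 | 1 | 1 | 1 | 1 | 1
  row 2: 0 | 0 | 0 | 1 | 1 | 2 | 2 | 2 | 2 | 2
  row 3: 1 | 1 | 1 | 2 | 2 | 3 | 3 | 3 | 3 | 3
  row 4: 1 | 1 | 1 | 2 | 2 | 3 | 4 | 4 | 4 | 4
  row 5: 1 | 1 | 1 | 2 | 2 | 3 | 4 | 5 | 5 | 5
  row 6: 1 | 2 | 2 | 3 | 3 | 4 | 5 | 6 | 6 | 6
  row 7: 1 | 2 | 2 | 3 | 3 | 4 | 5 | 6 | 6 | 7
  row 8: 1 | 2 | 2 | 3 | 4 | 5 | 6 | 7 | 7 | 8
  row 9: 1 | 2 | 2 | 3 | 4 | 5 | 6 | 7 | 8 | 9
  row 10: 1 | 2 | 3 | 4 | 5 | 6 | 7 | 8 | 9 | 10

so w = (4, 6, 1, 7, 8, 2, 10, 5, 9, 3).

7 SE-corners of the 18-cell Rothe diagram give Ess(w):

[(2, 3, 0), (2, 5, 1), (5, 3, 1), (5, 5, 2), (7, 5, 3), (7, 9, 6), (9, 3, 2)]


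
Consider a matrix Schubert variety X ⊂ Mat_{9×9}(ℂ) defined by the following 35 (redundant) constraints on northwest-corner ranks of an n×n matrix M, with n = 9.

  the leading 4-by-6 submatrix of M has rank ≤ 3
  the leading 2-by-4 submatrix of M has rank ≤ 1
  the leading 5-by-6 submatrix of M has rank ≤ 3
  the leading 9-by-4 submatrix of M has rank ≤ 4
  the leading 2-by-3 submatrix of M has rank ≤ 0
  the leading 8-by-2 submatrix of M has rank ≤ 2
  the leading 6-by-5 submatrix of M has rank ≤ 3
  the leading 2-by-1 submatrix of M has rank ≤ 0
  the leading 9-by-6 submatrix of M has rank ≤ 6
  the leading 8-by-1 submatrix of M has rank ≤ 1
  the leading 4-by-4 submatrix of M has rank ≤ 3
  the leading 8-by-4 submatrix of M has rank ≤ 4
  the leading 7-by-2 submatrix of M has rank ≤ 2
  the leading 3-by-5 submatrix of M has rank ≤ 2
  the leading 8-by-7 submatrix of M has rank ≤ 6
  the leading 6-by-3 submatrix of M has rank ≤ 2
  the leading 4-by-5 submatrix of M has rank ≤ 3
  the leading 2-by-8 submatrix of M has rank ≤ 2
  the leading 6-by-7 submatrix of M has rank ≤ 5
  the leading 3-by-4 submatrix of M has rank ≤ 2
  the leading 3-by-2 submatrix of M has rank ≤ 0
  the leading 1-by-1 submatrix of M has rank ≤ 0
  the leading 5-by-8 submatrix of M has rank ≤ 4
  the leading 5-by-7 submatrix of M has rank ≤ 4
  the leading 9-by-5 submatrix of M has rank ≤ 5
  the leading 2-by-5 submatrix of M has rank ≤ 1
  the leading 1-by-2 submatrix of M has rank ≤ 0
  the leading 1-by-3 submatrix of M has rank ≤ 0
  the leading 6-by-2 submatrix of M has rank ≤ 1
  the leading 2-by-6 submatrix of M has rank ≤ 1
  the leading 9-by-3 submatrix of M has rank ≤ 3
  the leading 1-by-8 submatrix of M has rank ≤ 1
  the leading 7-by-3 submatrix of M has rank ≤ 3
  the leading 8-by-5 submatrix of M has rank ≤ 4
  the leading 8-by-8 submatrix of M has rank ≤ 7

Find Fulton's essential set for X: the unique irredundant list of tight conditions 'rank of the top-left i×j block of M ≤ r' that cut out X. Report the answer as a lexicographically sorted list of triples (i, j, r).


Propagating the 35 rank bounds to every northwest block:

  row 1: 0  0  0  1  1  1  1  1  1
  row 2: 0  0  0  1  1  1  2  2  2
  row 3: 0  0  1  2  2  2  3  3  3
  row 4: 1  1  2  3  3  3  4  4  4
  row 5: 1  1  2  3  3  3  4  4  5
  row 6: 1  1  2  3  3  4  5  5  6
  row 7: 1  2  3  4  4  5  6  6  7
  row 8: 1  2  3  4  4  5  6  7  8
  row 9: 1  2  3  4  5  6  7  8  9

giving w = (4, 7, 3, 1, 9, 6, 2, 8, 5) via Δ²R.

|D(w)|=17, |Ess(w)|=8:

[(2, 3, 0), (2, 6, 1), (3, 2, 0), (5, 6, 3), (5, 8, 4), (6, 2, 1), (6, 5, 3), (8, 5, 4)]


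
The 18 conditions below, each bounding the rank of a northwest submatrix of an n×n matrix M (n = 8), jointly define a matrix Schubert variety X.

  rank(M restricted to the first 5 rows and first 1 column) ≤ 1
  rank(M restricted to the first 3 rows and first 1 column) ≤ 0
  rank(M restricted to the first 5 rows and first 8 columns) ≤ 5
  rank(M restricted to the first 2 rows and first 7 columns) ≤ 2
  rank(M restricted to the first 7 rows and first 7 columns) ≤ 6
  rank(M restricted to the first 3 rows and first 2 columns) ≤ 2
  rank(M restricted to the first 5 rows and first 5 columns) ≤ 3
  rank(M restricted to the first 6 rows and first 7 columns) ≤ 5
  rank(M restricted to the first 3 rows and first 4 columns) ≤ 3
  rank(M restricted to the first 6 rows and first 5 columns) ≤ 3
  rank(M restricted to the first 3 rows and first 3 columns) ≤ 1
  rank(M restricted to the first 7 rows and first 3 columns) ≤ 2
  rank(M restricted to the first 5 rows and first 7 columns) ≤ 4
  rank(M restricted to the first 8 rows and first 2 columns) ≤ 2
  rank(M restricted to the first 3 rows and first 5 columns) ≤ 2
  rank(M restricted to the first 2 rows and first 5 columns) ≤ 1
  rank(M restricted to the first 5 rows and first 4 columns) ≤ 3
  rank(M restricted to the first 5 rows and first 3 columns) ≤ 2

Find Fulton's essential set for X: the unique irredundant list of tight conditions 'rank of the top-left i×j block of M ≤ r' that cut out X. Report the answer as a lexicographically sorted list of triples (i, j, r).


The tightest implied rank at each (i,j), from the 18 conditions:

  row 1: 0  1  1  1  1  1  1  1
  row 2: 0  1  1  1  1  2  2  2
  row 3: 0  1  1  2  2  3  3  3
  row 4: 1  2  2  3  3  4  4  4
  row 5: 1  2  2  3  3  4  4  5
  row 6: 1  2  2  3  3  4  5  6
  row 7: 1  2  2  3  4  5  6  7
  row 8: 1  2  3  4  5  6  7  8

hence w(1..8) = (2, 6, 4, 1, 8, 7, 5, 3).

6 SE-corners of the 13-cell Rothe diagram give Ess(w):

[(2, 5, 1), (3, 1, 0), (3, 3, 1), (5, 7, 4), (6, 5, 3), (7, 3, 2)]


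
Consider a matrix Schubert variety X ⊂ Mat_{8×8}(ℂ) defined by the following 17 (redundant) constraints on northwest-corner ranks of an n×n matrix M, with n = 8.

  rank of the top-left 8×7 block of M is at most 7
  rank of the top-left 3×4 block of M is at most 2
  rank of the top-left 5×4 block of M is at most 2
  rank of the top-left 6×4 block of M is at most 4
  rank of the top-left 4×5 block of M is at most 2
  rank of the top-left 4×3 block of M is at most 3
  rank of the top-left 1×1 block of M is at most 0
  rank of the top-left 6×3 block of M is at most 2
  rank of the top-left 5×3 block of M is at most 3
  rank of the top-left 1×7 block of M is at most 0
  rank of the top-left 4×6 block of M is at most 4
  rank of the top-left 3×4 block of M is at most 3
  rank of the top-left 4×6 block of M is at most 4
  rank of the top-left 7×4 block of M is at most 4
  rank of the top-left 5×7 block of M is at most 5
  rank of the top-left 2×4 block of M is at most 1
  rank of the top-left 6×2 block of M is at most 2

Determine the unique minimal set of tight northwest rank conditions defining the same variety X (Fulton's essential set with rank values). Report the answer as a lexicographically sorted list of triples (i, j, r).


Propagating the 17 rank bounds to every northwest block:

  0  0  0  0  0  0  0  1
  1  1  1  1  1  1  1  2
  1  2  2  2  2  2  2  3
  1  2  2  2  2  3  3  4
  1  2  2  2  3  4  4  5
  1  2  2  3  4  5  5  6
  1  2  3  4  5  6  6  7
  1  2  3  4  5  6  7  8

second differences of R give the permutation w = (8, 1, 2, 6, 5, 4, 3, 7).

|D(w)|=13, |Ess(w)|=4:

[(1, 7, 0), (4, 5, 2), (5, 4, 2), (6, 3, 2)]


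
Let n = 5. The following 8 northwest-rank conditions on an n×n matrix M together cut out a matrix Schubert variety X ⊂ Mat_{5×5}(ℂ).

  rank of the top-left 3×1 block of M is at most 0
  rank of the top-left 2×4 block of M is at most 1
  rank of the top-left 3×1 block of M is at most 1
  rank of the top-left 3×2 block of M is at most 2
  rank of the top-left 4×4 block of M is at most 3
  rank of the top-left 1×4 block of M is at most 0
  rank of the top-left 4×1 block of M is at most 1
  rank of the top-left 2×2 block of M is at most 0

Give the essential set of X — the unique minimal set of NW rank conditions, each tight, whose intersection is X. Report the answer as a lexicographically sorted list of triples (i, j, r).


Reconstructing r_w from the 8 given conditions:

  i=1: 0  0  0  0  1
  i=2: 0  0  1  1  2
  i=3: 0  1  2  2  3
  i=4: 1  2  3  3  4
  i=5: 1  2  3  4  5

second differences of R give the permutation w = (5, 3, 2, 1, 4).

Rothe diagram D(w) (7 cells), 3 SE-corners (essential conditions):

[(1, 4, 0), (2, 2, 0), (3, 1, 0)]


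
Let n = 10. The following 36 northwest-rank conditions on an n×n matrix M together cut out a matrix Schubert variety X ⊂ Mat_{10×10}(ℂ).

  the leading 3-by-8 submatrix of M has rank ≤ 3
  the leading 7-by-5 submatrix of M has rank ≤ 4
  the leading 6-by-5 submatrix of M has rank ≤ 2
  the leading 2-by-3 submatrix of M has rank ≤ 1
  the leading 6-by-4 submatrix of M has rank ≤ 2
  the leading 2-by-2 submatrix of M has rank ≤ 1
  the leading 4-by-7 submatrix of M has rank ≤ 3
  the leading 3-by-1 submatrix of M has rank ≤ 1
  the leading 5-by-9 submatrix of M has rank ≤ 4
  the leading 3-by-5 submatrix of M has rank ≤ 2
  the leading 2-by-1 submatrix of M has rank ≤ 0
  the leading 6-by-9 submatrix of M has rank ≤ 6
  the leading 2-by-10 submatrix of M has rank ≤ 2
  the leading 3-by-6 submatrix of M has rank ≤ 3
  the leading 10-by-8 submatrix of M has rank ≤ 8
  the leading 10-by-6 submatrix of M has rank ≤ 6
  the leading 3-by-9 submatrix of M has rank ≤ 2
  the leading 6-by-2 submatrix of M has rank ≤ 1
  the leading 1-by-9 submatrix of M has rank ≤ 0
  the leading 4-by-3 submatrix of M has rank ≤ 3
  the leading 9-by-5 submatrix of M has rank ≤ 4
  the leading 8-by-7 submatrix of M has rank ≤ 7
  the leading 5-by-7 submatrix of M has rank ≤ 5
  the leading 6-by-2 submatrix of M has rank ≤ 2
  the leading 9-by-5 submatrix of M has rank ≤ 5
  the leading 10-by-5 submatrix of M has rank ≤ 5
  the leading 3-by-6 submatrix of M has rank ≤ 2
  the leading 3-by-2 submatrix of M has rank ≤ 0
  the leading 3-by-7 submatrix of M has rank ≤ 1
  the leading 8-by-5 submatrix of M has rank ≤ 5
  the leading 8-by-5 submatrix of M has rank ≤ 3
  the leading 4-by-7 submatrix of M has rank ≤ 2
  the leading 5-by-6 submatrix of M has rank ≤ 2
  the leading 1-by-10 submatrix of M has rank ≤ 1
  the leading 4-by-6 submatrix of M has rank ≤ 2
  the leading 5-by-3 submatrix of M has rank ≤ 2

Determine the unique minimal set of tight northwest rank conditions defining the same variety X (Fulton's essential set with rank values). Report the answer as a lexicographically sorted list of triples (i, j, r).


Reconstructing r_w from the 36 given conditions:

  i=1: 0 | 0 | 0 | 0 | 0 | 0 | 0 | 0 | 0 | 1
  i=2: 0 | 0 | 1 | 1 | 1 | 1 | 1 | 1 | 1 | 2
  i=3: 0 | 0 | 1 | 1 | 1 | 1 | 1 | 2 | 2 | 3
  i=4: 1 | 1 | 2 | 2 | 2 | 2 | 2 | 3 | 3 | 4
  i=5: 1 | 1 | 2 | 2 | 2 | 2 | 3 | 4 | 4 | 5
  i=6: 1 | 1 | 2 | 2 | 2 | 3 | 4 | 5 | 5 | 6
  i=7: 1 | 2 | 3 | 3 | 3 | 4 | 5 | 6 | 6 | 7
  i=8: 1 | 2 | 3 | 3 | 3 | 4 | 5 | 6 | 7 | 8
  i=9: 1 | 2 | 3 | 4 | 4 | 5 | 6 | 7 | 8 | 9
  i=10: 1 | 2 | 3 | 4 | 5 | 6 | 7 | 8 | 9 | 10

so w = (10, 3, 8, 1, 7, 6, 2, 9, 4, 5).

|D(w)|=26, |Ess(w)|=7:

[(1, 9, 0), (3, 2, 0), (3, 7, 1), (5, 6, 2), (6, 2, 1), (6, 5, 2), (8, 5, 3)]


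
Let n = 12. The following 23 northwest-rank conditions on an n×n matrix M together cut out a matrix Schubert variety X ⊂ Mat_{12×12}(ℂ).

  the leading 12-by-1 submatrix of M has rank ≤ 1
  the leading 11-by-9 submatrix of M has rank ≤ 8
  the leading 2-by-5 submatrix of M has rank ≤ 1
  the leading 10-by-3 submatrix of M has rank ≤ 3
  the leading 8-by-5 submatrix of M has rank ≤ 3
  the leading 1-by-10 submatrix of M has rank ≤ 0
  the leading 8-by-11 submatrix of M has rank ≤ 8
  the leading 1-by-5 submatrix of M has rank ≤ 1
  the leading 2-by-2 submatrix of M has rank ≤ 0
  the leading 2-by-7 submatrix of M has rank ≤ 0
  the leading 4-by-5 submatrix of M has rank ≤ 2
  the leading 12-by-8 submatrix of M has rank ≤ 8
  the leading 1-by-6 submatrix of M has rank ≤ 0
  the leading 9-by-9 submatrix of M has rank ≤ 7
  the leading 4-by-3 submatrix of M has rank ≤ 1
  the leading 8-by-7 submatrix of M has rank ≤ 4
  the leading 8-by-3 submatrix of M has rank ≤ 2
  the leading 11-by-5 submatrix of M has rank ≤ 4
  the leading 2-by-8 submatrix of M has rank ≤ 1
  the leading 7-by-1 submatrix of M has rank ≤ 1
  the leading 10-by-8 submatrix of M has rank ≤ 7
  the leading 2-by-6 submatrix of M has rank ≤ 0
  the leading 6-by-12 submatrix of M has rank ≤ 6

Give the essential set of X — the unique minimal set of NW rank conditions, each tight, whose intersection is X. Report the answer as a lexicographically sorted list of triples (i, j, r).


The tightest implied rank at each (i,j), from the 23 conditions:

  R[1]: 0  0  0  0  0  0  0  0  0  0  1  1
  R[2]: 0  0  0  0  0  0  0  1  1  1  2  2
  R[3]: 1  1  1  1  1  1  1  2  2  2  3  3
  R[4]: 1  1  1  2  2  2  2  3  3  3  4  4
  R[5]: 1  2  2  3  3  3  3  4  4  4  5  5
  R[6]: 1  2  2  3  3  4  4  5  5  5  6  6
  R[7]: 1  2  2  3  3  4  4  5  6  6  7  7
  R[8]: 1  2  2  3  3  4  4  5  6  7  8  8
  R[9]: 1  2  3  4  4  5  5  6  7  8  9  9
  R[10]: 1  2  3  4  4  5  6  7  8  9  10  10
  R[11]: 1  2  3  4  4  5  6  7  8  9  10  11
  R[12]: 1  2  3  4  5  6  7  8  9  10  11  12

giving w = (11, 8, 1, 4, 2, 6, 9, 10, 3, 7, 12, 5) via Δ²R.

Fulton essential set (7 of the 29 Rothe cells):

[(1, 10, 0), (2, 7, 0), (4, 3, 1), (8, 3, 2), (8, 5, 3), (8, 7, 4), (11, 5, 4)]


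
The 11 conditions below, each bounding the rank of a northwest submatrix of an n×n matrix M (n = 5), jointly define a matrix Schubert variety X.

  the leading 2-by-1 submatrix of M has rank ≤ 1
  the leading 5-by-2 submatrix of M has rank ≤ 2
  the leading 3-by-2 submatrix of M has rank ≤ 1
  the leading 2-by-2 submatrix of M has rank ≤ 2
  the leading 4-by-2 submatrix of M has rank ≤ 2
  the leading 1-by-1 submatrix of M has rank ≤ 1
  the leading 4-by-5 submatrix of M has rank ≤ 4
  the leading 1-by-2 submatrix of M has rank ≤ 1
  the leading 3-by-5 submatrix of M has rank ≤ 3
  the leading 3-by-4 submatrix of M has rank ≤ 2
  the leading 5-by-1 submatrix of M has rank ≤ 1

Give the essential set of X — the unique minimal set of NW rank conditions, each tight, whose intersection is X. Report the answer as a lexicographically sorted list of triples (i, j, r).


Computing R[i][j] = min implied NW-rank bound (n=5, 11 conditions):

  R[1]: 1  1  1  1  1
  R[2]: 1  1  2  2  2
  R[3]: 1  1  2  2  3
  R[4]: 1  2  3  3  4
  R[5]: 1  2  3  4  5

second differences of R give the permutation w = (1, 3, 5, 2, 4).

Fulton essential set (2 of the 3 Rothe cells):

[(3, 2, 1), (3, 4, 2)]


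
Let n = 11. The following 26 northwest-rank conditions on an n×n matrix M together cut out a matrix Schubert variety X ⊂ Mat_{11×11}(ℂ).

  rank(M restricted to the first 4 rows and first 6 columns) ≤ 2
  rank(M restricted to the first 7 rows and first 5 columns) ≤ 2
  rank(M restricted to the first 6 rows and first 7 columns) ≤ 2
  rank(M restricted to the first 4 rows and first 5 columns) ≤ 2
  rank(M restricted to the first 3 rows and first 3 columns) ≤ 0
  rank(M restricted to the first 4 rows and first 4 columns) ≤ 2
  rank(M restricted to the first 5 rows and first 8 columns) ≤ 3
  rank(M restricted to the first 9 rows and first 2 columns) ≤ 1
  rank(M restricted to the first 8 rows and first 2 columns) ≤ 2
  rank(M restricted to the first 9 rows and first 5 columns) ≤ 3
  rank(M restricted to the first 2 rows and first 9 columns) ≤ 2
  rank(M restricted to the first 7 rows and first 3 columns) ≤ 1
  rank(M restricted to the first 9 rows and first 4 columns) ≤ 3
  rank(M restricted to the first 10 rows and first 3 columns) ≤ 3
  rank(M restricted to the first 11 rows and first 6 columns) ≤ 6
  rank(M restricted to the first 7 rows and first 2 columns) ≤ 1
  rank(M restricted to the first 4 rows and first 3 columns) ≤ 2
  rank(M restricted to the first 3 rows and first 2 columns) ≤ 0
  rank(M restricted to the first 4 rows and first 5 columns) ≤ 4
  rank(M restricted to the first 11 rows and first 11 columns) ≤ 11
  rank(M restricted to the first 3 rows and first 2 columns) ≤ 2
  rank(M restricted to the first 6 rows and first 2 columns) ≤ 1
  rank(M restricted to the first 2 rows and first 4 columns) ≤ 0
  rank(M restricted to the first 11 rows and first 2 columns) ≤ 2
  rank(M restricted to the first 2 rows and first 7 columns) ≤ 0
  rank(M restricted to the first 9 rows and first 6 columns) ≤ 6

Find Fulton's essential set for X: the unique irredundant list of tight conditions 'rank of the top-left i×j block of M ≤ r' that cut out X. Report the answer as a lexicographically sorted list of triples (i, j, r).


Rank table r_w(11×11) implied by the 26 constraints:

  0  0  0  0  0  0  0  1  1  1  1
  0  0  0  0  0  0  0  1  2  2  2
  0  0  0  1  1  1  1  2  3  3  3
  1  1  1  2  2  2  2  3  4  4  4
  1  1  1  2  2  2  2  3  4  5  5
  1  1  1  2  2  2  2  3  4  5  6
  1  1  1  2  2  3  3  4  5  6  7
  1  1  2  3  3  4  4  5  6  7  8
  1  1  2  3  3  4  5  6  7  8  9
  1  2  3  4  4  5  6  7  8  9  10
  1  2  3  4  5  6  7  8  9  10  11

giving w = (8, 9, 4, 1, 10, 11, 6, 3, 7, 2, 5) via Δ²R.

D(w) has 33 cells with 7 SE-corners; essential set:

[(2, 7, 0), (3, 3, 0), (6, 7, 2), (7, 3, 1), (7, 5, 2), (9, 2, 1), (9, 5, 3)]


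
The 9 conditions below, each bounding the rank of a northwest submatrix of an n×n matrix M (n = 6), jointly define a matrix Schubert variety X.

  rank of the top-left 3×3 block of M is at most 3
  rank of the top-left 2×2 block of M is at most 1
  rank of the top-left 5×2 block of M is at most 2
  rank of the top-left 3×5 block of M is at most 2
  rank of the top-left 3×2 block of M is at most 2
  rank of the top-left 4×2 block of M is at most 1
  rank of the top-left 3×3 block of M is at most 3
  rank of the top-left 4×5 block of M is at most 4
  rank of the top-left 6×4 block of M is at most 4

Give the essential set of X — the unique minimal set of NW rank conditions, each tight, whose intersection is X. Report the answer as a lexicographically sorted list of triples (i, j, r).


Propagating the 9 rank bounds to every northwest block:

  1, 1, 1, 1, 1, 1
  1, 1, 2, 2, 2, 2
  1, 1, 2, 2, 2, 3
  1, 1, 2, 3, 3, 4
  1, 2, 3, 4, 4, 5
  1, 2, 3, 4, 5, 6

second differences of R give the permutation w = (1, 3, 6, 4, 2, 5).

ℓ(w)=5; the 2 essential cells (i,j,r):

[(3, 5, 2), (4, 2, 1)]


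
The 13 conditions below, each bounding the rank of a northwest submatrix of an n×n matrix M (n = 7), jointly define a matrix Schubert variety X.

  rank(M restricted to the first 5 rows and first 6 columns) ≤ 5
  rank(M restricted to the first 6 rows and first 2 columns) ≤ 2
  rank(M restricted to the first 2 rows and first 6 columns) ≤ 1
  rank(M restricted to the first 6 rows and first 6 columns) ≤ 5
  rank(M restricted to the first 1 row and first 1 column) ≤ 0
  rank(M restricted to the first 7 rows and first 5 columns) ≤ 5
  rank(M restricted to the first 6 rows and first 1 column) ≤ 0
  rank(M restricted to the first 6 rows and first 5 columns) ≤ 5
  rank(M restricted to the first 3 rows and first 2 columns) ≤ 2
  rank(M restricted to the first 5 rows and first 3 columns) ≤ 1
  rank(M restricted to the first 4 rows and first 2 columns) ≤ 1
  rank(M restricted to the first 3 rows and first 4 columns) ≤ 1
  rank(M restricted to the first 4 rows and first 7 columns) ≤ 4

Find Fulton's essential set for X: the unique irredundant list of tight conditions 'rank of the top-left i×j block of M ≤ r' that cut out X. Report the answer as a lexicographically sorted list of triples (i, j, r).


Reconstructing r_w from the 13 given conditions:

  R[1]: 0 | 1 | 1 | 1 | 1 | 1 | 1
  R[2]: 0 | 1 | 1 | 1 | 1 | 1 | 2
  R[3]: 0 | 1 | 1 | 1 | 2 | 2 | 3
  R[4]: 0 | 1 | 1 | 2 | 3 | 3 | 4
  R[5]: 0 | 1 | 1 | 2 | 3 | 4 | 5
  R[6]: 0 | 1 | 2 | 3 | 4 | 5 | 6
  R[7]: 1 | 2 | 3 | 4 | 5 | 6 | 7

giving w = (2, 7, 5, 4, 6, 3, 1) via Δ²R.

Rothe diagram D(w) (14 cells), 4 SE-corners (essential conditions):

[(2, 6, 1), (3, 4, 1), (5, 3, 1), (6, 1, 0)]
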